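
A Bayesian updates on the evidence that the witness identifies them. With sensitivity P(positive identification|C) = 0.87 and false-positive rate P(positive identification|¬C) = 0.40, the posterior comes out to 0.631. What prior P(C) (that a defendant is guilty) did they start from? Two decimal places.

P(C) = 0.44

In odds form, posterior odds = prior odds × likelihood ratio, so prior odds = posterior odds ÷ LR.
Posterior odds = 0.631/(1−0.631) = 1.7100. LR = 0.87/0.40 = 2.1750.
Prior odds = 1.7100/2.1750 = 0.7862, so P(C) = 0.7862/(1+0.7862) ≈ 0.44.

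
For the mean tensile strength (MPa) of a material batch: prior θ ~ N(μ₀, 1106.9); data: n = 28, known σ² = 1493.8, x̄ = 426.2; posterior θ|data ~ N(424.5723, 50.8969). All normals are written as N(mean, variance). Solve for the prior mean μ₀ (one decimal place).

With known observation variance, the Normal–Normal posterior has precision τ_n = τ₀ + n/σ² and mean μ_n = (τ₀μ₀ + (n/σ²)x̄)/τ_n.
Here τ₀ = 1/1106.9 = 0.000903 and τ_data = 28/1493.8 = 0.018744, so τ_n = 0.019647.
Rearranging for μ₀: μ₀ = (μ_n·τ_n − τ_data·x̄)/τ₀ = (424.5723·0.019647 − 0.018744·426.2) / 0.000903 = 0.352879/0.000903 ≈ 390.8.

μ₀ = 390.8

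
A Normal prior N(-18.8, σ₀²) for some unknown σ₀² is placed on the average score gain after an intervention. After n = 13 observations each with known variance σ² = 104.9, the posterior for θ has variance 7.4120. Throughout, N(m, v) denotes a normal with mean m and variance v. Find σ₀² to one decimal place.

σ₀² = 91.0

For the Normal–Normal model with known σ², precisions add: τ_n = τ₀ + n/σ².
So 1/σ₀² = 1/7.4120 − 13/104.9 = 0.134916 − 0.123928 = 0.010988.
Hence σ₀² = 1/0.010988 ≈ 91.0.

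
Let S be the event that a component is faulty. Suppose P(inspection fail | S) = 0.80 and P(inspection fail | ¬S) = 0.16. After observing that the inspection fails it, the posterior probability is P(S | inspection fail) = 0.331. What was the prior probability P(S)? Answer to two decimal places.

In odds form, posterior odds = prior odds × likelihood ratio, so prior odds = posterior odds ÷ LR.
Posterior odds = 0.331/(1−0.331) = 0.4948. LR = 0.80/0.16 = 5.0000.
Prior odds = 0.4948/5.0000 = 0.0990, so P(S) = 0.0990/(1+0.0990) ≈ 0.09.

P(S) = 0.09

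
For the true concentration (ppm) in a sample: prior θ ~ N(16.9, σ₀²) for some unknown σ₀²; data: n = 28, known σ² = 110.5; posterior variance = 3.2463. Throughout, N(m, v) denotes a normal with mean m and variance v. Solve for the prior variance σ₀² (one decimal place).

For the Normal–Normal model with known σ², precisions add: τ_n = τ₀ + n/σ².
So 1/σ₀² = 1/3.2463 − 28/110.5 = 0.308043 − 0.253394 = 0.054649.
Hence σ₀² = 1/0.054649 ≈ 18.3.

σ₀² = 18.3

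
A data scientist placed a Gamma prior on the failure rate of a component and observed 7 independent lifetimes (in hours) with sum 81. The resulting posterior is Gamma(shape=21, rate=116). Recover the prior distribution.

Gamma(shape=14, rate=35)

Gamma–exponential conjugacy: posterior shape = α + n, posterior rate = β + Σtᵢ.
So α = 21 − 7 = 14 and β = 116 − 81 = 35.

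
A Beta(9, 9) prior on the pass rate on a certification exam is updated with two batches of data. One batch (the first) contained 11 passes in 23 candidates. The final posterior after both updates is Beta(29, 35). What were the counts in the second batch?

9 passes and 14 failures

Because Beta–binomial updating is additive in the counts, the combined data contributed (α_post−α_prior, β_post−β_prior) successes and failures.
Total across both batches: 29−9=20 passes, 35−9=26 failures.
Subtract the first batch: 20−11=9 passes and 26−12=14 failures.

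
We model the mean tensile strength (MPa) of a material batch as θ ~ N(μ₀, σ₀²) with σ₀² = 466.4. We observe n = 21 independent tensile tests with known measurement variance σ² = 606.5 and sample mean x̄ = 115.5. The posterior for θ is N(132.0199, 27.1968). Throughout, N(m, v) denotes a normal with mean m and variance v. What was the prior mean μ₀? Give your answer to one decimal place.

With known observation variance, the Normal–Normal posterior has precision τ_n = τ₀ + n/σ² and mean μ_n = (τ₀μ₀ + (n/σ²)x̄)/τ_n.
Here τ₀ = 1/466.4 = 0.002144 and τ_data = 21/606.5 = 0.034625, so τ_n = 0.036769.
Rearranging for μ₀: μ₀ = (μ_n·τ_n − τ_data·x̄)/τ₀ = (132.0199·0.036769 − 0.034625·115.5) / 0.002144 = 0.855052/0.002144 ≈ 398.8.

μ₀ = 398.8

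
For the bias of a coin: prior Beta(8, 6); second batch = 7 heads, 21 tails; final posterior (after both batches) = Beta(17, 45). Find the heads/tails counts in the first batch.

Because Beta–binomial updating is additive in the counts, the combined data contributed (α_post−α_prior, β_post−β_prior) successes and failures.
Total across both batches: 17−8=9 heads, 45−6=39 tails.
Subtract the second batch: 9−7=2 heads and 39−21=18 tails.

2 heads and 18 tails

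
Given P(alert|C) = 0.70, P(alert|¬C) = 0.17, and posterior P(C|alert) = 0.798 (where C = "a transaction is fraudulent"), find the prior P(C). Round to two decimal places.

Bayes' rule in odds form gives O(C|E) = O(C)·[P(E|C)/P(E|¬C)], hence O(C) = O(C|E)/LR.
Posterior odds = 0.798/(1−0.798) = 3.9505. LR = 0.70/0.17 = 4.1176.
Prior odds = 3.9505/4.1176 = 0.9594, so P(C) = 0.9594/(1+0.9594) ≈ 0.49.

P(C) = 0.49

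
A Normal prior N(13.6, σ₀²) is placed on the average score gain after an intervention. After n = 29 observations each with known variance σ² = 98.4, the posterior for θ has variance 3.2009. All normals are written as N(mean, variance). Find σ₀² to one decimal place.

σ₀² = 56.5

Posterior precision equals prior precision plus data precision: 1/σ_n² = 1/σ₀² + n/σ².
So 1/σ₀² = 1/3.2009 − 29/98.4 = 0.312412 − 0.294715 = 0.017697.
Hence σ₀² = 1/0.017697 ≈ 56.5.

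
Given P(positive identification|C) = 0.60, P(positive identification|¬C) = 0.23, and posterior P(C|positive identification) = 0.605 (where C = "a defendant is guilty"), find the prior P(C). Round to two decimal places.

P(C) = 0.37

In odds form, posterior odds = prior odds × likelihood ratio, so prior odds = posterior odds ÷ LR.
Posterior odds = 0.605/(1−0.605) = 1.5316. LR = 0.60/0.23 = 2.6087.
Prior odds = 1.5316/2.6087 = 0.5871, so P(C) = 0.5871/(1+0.5871) ≈ 0.37.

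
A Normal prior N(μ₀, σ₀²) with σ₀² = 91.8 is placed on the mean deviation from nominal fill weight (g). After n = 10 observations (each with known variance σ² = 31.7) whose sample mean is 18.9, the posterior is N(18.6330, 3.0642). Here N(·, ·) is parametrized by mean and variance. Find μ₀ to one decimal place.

The posterior mean is a precision-weighted average: μ_n = (τ₀μ₀ + τ_data·x̄)/(τ₀+τ_data), with τ₀=1/σ₀² and τ_data=n/σ².
Here τ₀ = 1/91.8 = 0.010893 and τ_data = 10/31.7 = 0.315457, so τ_n = 0.326350.
Rearranging for μ₀: μ₀ = (μ_n·τ_n − τ_data·x̄)/τ₀ = (18.6330·0.326350 − 0.315457·18.9) / 0.010893 = 0.118742/0.010893 ≈ 10.9.

μ₀ = 10.9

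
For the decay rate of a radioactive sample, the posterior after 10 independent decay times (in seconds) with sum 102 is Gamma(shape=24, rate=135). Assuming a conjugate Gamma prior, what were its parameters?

Gamma–exponential conjugacy: posterior shape = α + n, posterior rate = β + Σtᵢ.
So α = 24 − 10 = 14 and β = 135 − 102 = 33.

Gamma(shape=14, rate=33)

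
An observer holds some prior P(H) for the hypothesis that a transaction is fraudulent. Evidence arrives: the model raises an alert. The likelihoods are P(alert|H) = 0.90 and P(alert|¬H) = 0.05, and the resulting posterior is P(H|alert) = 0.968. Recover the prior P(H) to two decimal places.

Bayes' rule in odds form gives O(H|E) = O(H)·[P(E|H)/P(E|¬H)], hence O(H) = O(H|E)/LR.
Posterior odds = 0.968/(1−0.968) = 30.2500. LR = 0.90/0.05 = 18.0000.
Prior odds = 30.2500/18.0000 = 1.6806, so P(H) = 1.6806/(1+1.6806) ≈ 0.63.

P(H) = 0.63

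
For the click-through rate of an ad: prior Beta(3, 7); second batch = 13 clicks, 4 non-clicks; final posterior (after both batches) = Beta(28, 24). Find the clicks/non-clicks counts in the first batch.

Because Beta–binomial updating is additive in the counts, the combined data contributed (α_post−α_prior, β_post−β_prior) successes and failures.
Total across both batches: 28−3=25 clicks, 24−7=17 non-clicks.
Subtract the second batch: 25−13=12 clicks and 17−4=13 non-clicks.

12 clicks and 13 non-clicks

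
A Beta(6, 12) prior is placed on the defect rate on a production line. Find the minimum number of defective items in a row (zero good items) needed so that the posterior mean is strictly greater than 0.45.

After k defective items and 0 good items the posterior is Beta(6+k, 12), with mean (6+k)/(6+12+k).
Set (6+k)/(18+k) > 0.45 and solve: k > (0.45·18 − 6)/(1 − 0.45) = 3.818.
The smallest integer exceeding 3.818 is 4, and checking k=4: (10)/(22) = 0.4545 > 0.45.

k = 4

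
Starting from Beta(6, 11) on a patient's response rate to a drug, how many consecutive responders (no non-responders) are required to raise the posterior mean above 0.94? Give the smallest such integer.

k = 167

After k responders and 0 non-responders the posterior is Beta(6+k, 11), with mean (6+k)/(6+11+k).
Set (6+k)/(17+k) > 0.94 and solve: k > (0.94·17 − 6)/(1 − 0.94) = 166.333.
The smallest integer exceeding 166.333 is 167.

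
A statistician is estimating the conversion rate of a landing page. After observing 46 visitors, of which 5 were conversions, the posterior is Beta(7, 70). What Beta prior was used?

Beta is conjugate to the binomial likelihood: posterior = Beta(a+s, b+f).
Subtract the data counts: 7−5=2, 70−41=29.

Beta(2, 29)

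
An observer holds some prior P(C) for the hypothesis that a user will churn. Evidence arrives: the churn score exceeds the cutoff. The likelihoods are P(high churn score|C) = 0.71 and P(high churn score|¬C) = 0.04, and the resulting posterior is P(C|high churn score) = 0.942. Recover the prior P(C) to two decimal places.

Bayes' rule in odds form gives O(C|E) = O(C)·[P(E|C)/P(E|¬C)], hence O(C) = O(C|E)/LR.
Posterior odds = 0.942/(1−0.942) = 16.2414. LR = 0.71/0.04 = 17.7500.
Prior odds = 16.2414/17.7500 = 0.9150, so P(C) = 0.9150/(1+0.9150) ≈ 0.48.

P(C) = 0.48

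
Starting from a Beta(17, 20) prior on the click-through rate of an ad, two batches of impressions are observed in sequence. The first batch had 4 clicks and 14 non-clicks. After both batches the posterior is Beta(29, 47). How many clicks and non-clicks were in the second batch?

8 clicks and 13 non-clicks

Because Beta–binomial updating is additive in the counts, the combined data contributed (α_post−α_prior, β_post−β_prior) successes and failures.
Total across both batches: 29−17=12 clicks, 47−20=27 non-clicks.
Subtract the first batch: 12−4=8 clicks and 27−14=13 non-clicks.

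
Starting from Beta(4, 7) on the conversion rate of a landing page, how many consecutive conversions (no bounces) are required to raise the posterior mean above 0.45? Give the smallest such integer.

After k conversions and 0 bounces the posterior is Beta(4+k, 7), with mean (4+k)/(4+7+k).
Set (4+k)/(11+k) > 0.45 and solve: k > (0.45·11 − 4)/(1 − 0.45) = 1.727.
The smallest integer exceeding 1.727 is 2, and checking k=2: (6)/(13) = 0.4615 > 0.45.

k = 2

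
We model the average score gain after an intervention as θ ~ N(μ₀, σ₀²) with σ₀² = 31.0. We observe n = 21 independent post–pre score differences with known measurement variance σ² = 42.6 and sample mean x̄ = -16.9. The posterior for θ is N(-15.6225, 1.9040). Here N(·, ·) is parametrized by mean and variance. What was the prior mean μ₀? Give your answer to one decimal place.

The posterior mean is a precision-weighted average: μ_n = (τ₀μ₀ + τ_data·x̄)/(τ₀+τ_data), with τ₀=1/σ₀² and τ_data=n/σ².
Here τ₀ = 1/31.0 = 0.032258 and τ_data = 21/42.6 = 0.492958, so τ_n = 0.525216.
Rearranging for μ₀: μ₀ = (μ_n·τ_n − τ_data·x̄)/τ₀ = (-15.6225·0.525216 − 0.492958·-16.9) / 0.032258 = 0.125803/0.032258 ≈ 3.9.

μ₀ = 3.9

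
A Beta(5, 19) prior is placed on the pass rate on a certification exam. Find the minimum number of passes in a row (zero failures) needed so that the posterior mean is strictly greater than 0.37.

After k passes and 0 failures the posterior is Beta(5+k, 19), with mean (5+k)/(5+19+k).
Set (5+k)/(24+k) > 0.37 and solve: k > (0.37·24 − 5)/(1 − 0.37) = 6.159.
The smallest integer exceeding 6.159 is 7, and checking k=7: (12)/(31) = 0.3871 > 0.37.

k = 7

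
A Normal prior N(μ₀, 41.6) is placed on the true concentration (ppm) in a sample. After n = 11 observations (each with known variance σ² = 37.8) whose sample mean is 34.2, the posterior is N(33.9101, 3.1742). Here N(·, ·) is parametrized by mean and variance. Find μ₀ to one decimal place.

With known observation variance, the Normal–Normal posterior has precision τ_n = τ₀ + n/σ² and mean μ_n = (τ₀μ₀ + (n/σ²)x̄)/τ_n.
Here τ₀ = 1/41.6 = 0.024038 and τ_data = 11/37.8 = 0.291005, so τ_n = 0.315043.
Rearranging for μ₀: μ₀ = (μ_n·τ_n − τ_data·x̄)/τ₀ = (33.9101·0.315043 − 0.291005·34.2) / 0.024038 = 0.730769/0.024038 ≈ 30.4.

μ₀ = 30.4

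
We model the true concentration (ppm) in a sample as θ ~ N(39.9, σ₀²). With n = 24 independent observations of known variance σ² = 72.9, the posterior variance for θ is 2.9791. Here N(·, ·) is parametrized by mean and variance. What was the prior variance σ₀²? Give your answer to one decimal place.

For the Normal–Normal model with known σ², precisions add: τ_n = τ₀ + n/σ².
So 1/σ₀² = 1/2.9791 − 24/72.9 = 0.335672 − 0.329218 = 0.006454.
Hence σ₀² = 1/0.006454 ≈ 154.9.

σ₀² = 154.9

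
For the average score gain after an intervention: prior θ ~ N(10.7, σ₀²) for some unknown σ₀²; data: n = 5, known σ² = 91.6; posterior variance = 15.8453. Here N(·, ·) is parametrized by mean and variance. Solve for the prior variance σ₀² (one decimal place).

σ₀² = 117.3

For the Normal–Normal model with known σ², precisions add: τ_n = τ₀ + n/σ².
So 1/σ₀² = 1/15.8453 − 5/91.6 = 0.063110 − 0.054585 = 0.008525.
Hence σ₀² = 1/0.008525 ≈ 117.3.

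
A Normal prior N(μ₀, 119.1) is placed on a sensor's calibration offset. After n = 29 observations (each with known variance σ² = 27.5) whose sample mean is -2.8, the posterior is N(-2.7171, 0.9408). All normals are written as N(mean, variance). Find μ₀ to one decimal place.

μ₀ = 7.7

With known observation variance, the Normal–Normal posterior has precision τ_n = τ₀ + n/σ² and mean μ_n = (τ₀μ₀ + (n/σ²)x̄)/τ_n.
Here τ₀ = 1/119.1 = 0.008396 and τ_data = 29/27.5 = 1.054545, so τ_n = 1.062941.
Rearranging for μ₀: μ₀ = (μ_n·τ_n − τ_data·x̄)/τ₀ = (-2.7171·1.062941 − 1.054545·-2.8) / 0.008396 = 0.064609/0.008396 ≈ 7.7.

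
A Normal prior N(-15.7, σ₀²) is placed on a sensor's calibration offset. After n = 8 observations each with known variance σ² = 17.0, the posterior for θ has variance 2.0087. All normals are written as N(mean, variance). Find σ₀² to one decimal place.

For the Normal–Normal model with known σ², precisions add: τ_n = τ₀ + n/σ².
So 1/σ₀² = 1/2.0087 − 8/17.0 = 0.497834 − 0.470588 = 0.027246.
Hence σ₀² = 1/0.027246 ≈ 36.7.

σ₀² = 36.7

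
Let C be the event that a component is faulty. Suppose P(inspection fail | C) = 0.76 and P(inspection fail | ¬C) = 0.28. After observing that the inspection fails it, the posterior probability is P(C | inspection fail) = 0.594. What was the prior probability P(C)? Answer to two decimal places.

In odds form, posterior odds = prior odds × likelihood ratio, so prior odds = posterior odds ÷ LR.
Posterior odds = 0.594/(1−0.594) = 1.4631. LR = 0.76/0.28 = 2.7143.
Prior odds = 1.4631/2.7143 = 0.5390, so P(C) = 0.5390/(1+0.5390) ≈ 0.35.

P(C) = 0.35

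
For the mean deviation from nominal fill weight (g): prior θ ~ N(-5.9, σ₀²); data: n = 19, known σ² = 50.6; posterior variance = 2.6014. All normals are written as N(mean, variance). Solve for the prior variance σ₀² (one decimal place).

σ₀² = 112.2

Posterior precision equals prior precision plus data precision: 1/σ_n² = 1/σ₀² + n/σ².
So 1/σ₀² = 1/2.6014 − 19/50.6 = 0.384408 − 0.375494 = 0.008914.
Hence σ₀² = 1/0.008914 ≈ 112.2.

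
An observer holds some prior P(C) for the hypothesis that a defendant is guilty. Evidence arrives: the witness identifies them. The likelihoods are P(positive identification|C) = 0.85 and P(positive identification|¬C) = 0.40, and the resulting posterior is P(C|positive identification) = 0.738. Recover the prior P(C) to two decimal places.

Bayes' rule in odds form gives O(C|E) = O(C)·[P(E|C)/P(E|¬C)], hence O(C) = O(C|E)/LR.
Posterior odds = 0.738/(1−0.738) = 2.8168. LR = 0.85/0.40 = 2.1250.
Prior odds = 2.8168/2.1250 = 1.3256, so P(C) = 1.3256/(1+1.3256) ≈ 0.57.

P(C) = 0.57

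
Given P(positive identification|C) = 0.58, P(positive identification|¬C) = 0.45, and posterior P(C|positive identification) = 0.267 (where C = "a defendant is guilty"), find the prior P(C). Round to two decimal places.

Bayes' rule in odds form gives O(C|E) = O(C)·[P(E|C)/P(E|¬C)], hence O(C) = O(C|E)/LR.
Posterior odds = 0.267/(1−0.267) = 0.3643. LR = 0.58/0.45 = 1.2889.
Prior odds = 0.3643/1.2889 = 0.2826, so P(C) = 0.2826/(1+0.2826) ≈ 0.22.

P(C) = 0.22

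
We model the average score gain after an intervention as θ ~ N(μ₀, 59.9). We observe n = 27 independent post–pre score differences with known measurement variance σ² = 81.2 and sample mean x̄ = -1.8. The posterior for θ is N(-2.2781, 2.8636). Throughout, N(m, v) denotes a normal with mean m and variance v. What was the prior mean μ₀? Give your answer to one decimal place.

The posterior mean is a precision-weighted average: μ_n = (τ₀μ₀ + τ_data·x̄)/(τ₀+τ_data), with τ₀=1/σ₀² and τ_data=n/σ².
Here τ₀ = 1/59.9 = 0.016694 and τ_data = 27/81.2 = 0.332512, so τ_n = 0.349206.
Rearranging for μ₀: μ₀ = (μ_n·τ_n − τ_data·x̄)/τ₀ = (-2.2781·0.349206 − 0.332512·-1.8) / 0.016694 = -0.197005/0.016694 ≈ -11.8.

μ₀ = -11.8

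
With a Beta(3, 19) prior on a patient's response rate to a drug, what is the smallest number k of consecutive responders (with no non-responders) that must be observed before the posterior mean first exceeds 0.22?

After k responders and 0 non-responders the posterior is Beta(3+k, 19), with mean (3+k)/(3+19+k).
Set (3+k)/(22+k) > 0.22 and solve: k > (0.22·22 − 3)/(1 − 0.22) = 2.359.
The smallest integer exceeding 2.359 is 3, and checking k=3: (6)/(25) = 0.2400 > 0.22.

k = 3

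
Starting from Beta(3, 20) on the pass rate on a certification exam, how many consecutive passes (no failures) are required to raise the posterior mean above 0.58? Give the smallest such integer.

k = 25

After k passes and 0 failures the posterior is Beta(3+k, 20), with mean (3+k)/(3+20+k).
Set (3+k)/(23+k) > 0.58 and solve: k > (0.58·23 − 3)/(1 − 0.58) = 24.619.
The smallest integer exceeding 24.619 is 25, and checking k=25: (28)/(48) = 0.5833 > 0.58.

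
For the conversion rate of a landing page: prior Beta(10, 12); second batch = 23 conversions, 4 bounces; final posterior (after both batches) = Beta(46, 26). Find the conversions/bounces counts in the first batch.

Sequential conjugate updates are equivalent to a single update on the pooled data, so total successes = posterior α − prior α and total failures = posterior β − prior β.
Total across both batches: 46−10=36 conversions, 26−12=14 bounces.
Subtract the second batch: 36−23=13 conversions and 14−4=10 bounces.

13 conversions and 10 bounces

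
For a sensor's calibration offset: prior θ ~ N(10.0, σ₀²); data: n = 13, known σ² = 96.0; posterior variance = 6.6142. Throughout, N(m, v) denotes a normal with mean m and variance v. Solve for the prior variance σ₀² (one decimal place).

For the Normal–Normal model with known σ², precisions add: τ_n = τ₀ + n/σ².
So 1/σ₀² = 1/6.6142 − 13/96.0 = 0.151190 − 0.135417 = 0.015773.
Hence σ₀² = 1/0.015773 ≈ 63.4.

σ₀² = 63.4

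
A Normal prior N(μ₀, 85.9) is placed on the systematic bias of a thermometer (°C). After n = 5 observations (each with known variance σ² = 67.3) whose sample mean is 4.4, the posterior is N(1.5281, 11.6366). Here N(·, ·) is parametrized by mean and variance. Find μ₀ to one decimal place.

The posterior mean is a precision-weighted average: μ_n = (τ₀μ₀ + τ_data·x̄)/(τ₀+τ_data), with τ₀=1/σ₀² and τ_data=n/σ².
Here τ₀ = 1/85.9 = 0.011641 and τ_data = 5/67.3 = 0.074294, so τ_n = 0.085935.
Rearranging for μ₀: μ₀ = (μ_n·τ_n − τ_data·x̄)/τ₀ = (1.5281·0.085935 − 0.074294·4.4) / 0.011641 = -0.195576/0.011641 ≈ -16.8.

μ₀ = -16.8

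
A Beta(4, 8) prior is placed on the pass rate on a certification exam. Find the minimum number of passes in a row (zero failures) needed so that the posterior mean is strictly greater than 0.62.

After k passes and 0 failures the posterior is Beta(4+k, 8), with mean (4+k)/(4+8+k).
Set (4+k)/(12+k) > 0.62 and solve: k > (0.62·12 − 4)/(1 − 0.62) = 9.053.
The smallest integer exceeding 9.053 is 10.

k = 10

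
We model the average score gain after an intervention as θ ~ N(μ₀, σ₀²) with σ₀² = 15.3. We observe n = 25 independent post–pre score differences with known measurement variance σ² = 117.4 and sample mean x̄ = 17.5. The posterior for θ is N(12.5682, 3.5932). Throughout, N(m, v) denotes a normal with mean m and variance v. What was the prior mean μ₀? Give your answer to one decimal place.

With known observation variance, the Normal–Normal posterior has precision τ_n = τ₀ + n/σ² and mean μ_n = (τ₀μ₀ + (n/σ²)x̄)/τ_n.
Here τ₀ = 1/15.3 = 0.065359 and τ_data = 25/117.4 = 0.212947, so τ_n = 0.278306.
Rearranging for μ₀: μ₀ = (μ_n·τ_n − τ_data·x̄)/τ₀ = (12.5682·0.278306 − 0.212947·17.5) / 0.065359 = -0.228767/0.065359 ≈ -3.5.

μ₀ = -3.5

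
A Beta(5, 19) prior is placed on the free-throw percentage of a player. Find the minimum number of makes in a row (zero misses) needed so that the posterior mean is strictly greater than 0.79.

k = 67

After k makes and 0 misses the posterior is Beta(5+k, 19), with mean (5+k)/(5+19+k).
Set (5+k)/(24+k) > 0.79 and solve: k > (0.79·24 − 5)/(1 − 0.79) = 66.476.
The smallest integer exceeding 66.476 is 67, and checking k=67: (72)/(91) = 0.7912 > 0.79.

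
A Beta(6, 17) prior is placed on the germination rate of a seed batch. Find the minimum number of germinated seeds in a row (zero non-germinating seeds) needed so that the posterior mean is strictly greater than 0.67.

k = 29

After k germinated seeds and 0 non-germinating seeds the posterior is Beta(6+k, 17), with mean (6+k)/(6+17+k).
Set (6+k)/(23+k) > 0.67 and solve: k > (0.67·23 − 6)/(1 − 0.67) = 28.515.
The smallest integer exceeding 28.515 is 29.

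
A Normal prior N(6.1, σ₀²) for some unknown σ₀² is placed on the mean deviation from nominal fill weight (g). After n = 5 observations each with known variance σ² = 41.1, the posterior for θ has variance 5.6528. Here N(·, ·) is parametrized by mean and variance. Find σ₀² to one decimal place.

σ₀² = 18.1

Posterior precision equals prior precision plus data precision: 1/σ_n² = 1/σ₀² + n/σ².
So 1/σ₀² = 1/5.6528 − 5/41.1 = 0.176903 − 0.121655 = 0.055248.
Hence σ₀² = 1/0.055248 ≈ 18.1.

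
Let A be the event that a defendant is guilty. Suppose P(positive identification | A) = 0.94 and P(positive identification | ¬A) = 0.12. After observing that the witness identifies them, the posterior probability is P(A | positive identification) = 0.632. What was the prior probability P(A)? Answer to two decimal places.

In odds form, posterior odds = prior odds × likelihood ratio, so prior odds = posterior odds ÷ LR.
Posterior odds = 0.632/(1−0.632) = 1.7174. LR = 0.94/0.12 = 7.8333.
Prior odds = 1.7174/7.8333 = 0.2192, so P(A) = 0.2192/(1+0.2192) ≈ 0.18.

P(A) = 0.18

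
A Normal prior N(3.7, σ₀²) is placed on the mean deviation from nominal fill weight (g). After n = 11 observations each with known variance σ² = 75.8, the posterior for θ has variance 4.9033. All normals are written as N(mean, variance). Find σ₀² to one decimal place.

Posterior precision equals prior precision plus data precision: 1/σ_n² = 1/σ₀² + n/σ².
So 1/σ₀² = 1/4.9033 − 11/75.8 = 0.203944 − 0.145119 = 0.058825.
Hence σ₀² = 1/0.058825 ≈ 17.0.

σ₀² = 17.0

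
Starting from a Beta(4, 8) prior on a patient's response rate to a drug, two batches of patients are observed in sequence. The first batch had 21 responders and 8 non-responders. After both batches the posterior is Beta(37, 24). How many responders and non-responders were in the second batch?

12 responders and 8 non-responders

Sequential conjugate updates are equivalent to a single update on the pooled data, so total successes = posterior α − prior α and total failures = posterior β − prior β.
Total across both batches: 37−4=33 responders, 24−8=16 non-responders.
Subtract the first batch: 33−21=12 responders and 16−8=8 non-responders.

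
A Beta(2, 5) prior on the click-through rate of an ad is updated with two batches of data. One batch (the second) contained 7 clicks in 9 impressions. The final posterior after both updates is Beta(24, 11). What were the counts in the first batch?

Because Beta–binomial updating is additive in the counts, the combined data contributed (α_post−α_prior, β_post−β_prior) successes and failures.
Total across both batches: 24−2=22 clicks, 11−5=6 non-clicks.
Subtract the second batch: 22−7=15 clicks and 6−2=4 non-clicks.

15 clicks and 4 non-clicks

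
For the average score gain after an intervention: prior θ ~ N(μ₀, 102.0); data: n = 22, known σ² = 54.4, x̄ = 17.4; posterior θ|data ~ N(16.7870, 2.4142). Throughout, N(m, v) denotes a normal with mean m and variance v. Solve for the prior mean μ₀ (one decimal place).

The posterior mean is a precision-weighted average: μ_n = (τ₀μ₀ + τ_data·x̄)/(τ₀+τ_data), with τ₀=1/σ₀² and τ_data=n/σ².
Here τ₀ = 1/102.0 = 0.009804 and τ_data = 22/54.4 = 0.404412, so τ_n = 0.414216.
Rearranging for μ₀: μ₀ = (μ_n·τ_n − τ_data·x̄)/τ₀ = (16.7870·0.414216 − 0.404412·17.4) / 0.009804 = -0.083325/0.009804 ≈ -8.5.

μ₀ = -8.5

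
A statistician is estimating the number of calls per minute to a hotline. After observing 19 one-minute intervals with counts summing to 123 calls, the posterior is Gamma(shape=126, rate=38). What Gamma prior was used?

Gamma–Poisson conjugacy: posterior shape = α + Σxᵢ, posterior rate = β + n.
So α = 126 − 123 = 3 and β = 38 − 19 = 19.

Gamma(shape=3, rate=19)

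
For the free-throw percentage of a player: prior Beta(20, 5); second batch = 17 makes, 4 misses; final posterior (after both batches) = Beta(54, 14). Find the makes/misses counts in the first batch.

17 makes and 5 misses

Because Beta–binomial updating is additive in the counts, the combined data contributed (α_post−α_prior, β_post−β_prior) successes and failures.
Total across both batches: 54−20=34 makes, 14−5=9 misses.
Subtract the second batch: 34−17=17 makes and 9−4=5 misses.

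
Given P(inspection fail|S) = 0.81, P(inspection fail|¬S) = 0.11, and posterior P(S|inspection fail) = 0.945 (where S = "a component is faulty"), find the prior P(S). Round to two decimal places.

Bayes' rule in odds form gives O(S|E) = O(S)·[P(E|S)/P(E|¬S)], hence O(S) = O(S|E)/LR.
Posterior odds = 0.945/(1−0.945) = 17.1818. LR = 0.81/0.11 = 7.3636.
Prior odds = 17.1818/7.3636 = 2.3333, so P(S) = 2.3333/(1+2.3333) ≈ 0.70.

P(S) = 0.70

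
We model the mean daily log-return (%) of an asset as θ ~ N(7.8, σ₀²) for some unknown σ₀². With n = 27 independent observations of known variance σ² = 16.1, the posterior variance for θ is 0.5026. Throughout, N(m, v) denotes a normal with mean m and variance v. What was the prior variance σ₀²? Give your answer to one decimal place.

Posterior precision equals prior precision plus data precision: 1/σ_n² = 1/σ₀² + n/σ².
So 1/σ₀² = 1/0.5026 − 27/16.1 = 1.989654 − 1.677019 = 0.312635.
Hence σ₀² = 1/0.312635 ≈ 3.2.

σ₀² = 3.2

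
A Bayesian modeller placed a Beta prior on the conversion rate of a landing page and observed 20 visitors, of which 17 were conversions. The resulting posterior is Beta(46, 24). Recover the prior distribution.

Under Beta–binomial conjugacy the posterior parameters are (α+s, β+f).
Subtract the data counts: 46−17=29, 24−3=21.

Beta(29, 21)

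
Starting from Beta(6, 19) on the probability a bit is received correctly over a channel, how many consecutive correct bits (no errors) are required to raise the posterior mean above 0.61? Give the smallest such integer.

After k correct bits and 0 errors the posterior is Beta(6+k, 19), with mean (6+k)/(6+19+k).
Set (6+k)/(25+k) > 0.61 and solve: k > (0.61·25 − 6)/(1 − 0.61) = 23.718.
The smallest integer exceeding 23.718 is 24, and checking k=24: (30)/(49) = 0.6122 > 0.61.

k = 24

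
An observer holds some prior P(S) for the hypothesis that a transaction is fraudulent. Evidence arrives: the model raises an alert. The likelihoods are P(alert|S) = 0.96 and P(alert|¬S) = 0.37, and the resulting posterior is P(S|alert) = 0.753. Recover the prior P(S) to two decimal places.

P(S) = 0.54

In odds form, posterior odds = prior odds × likelihood ratio, so prior odds = posterior odds ÷ LR.
Posterior odds = 0.753/(1−0.753) = 3.0486. LR = 0.96/0.37 = 2.5946.
Prior odds = 3.0486/2.5946 = 1.1750, so P(S) = 1.1750/(1+1.1750) ≈ 0.54.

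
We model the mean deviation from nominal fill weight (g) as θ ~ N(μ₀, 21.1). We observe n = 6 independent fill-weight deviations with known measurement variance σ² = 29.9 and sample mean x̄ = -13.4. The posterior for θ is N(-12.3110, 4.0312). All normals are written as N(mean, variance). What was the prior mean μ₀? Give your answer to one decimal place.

μ₀ = -7.7

With known observation variance, the Normal–Normal posterior has precision τ_n = τ₀ + n/σ² and mean μ_n = (τ₀μ₀ + (n/σ²)x̄)/τ_n.
Here τ₀ = 1/21.1 = 0.047393 and τ_data = 6/29.9 = 0.200669, so τ_n = 0.248062.
Rearranging for μ₀: μ₀ = (μ_n·τ_n − τ_data·x̄)/τ₀ = (-12.3110·0.248062 − 0.200669·-13.4) / 0.047393 = -0.364927/0.047393 ≈ -7.7.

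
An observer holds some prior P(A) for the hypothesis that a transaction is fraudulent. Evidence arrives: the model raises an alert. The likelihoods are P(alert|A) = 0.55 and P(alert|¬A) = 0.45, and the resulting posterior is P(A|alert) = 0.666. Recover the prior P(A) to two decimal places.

P(A) = 0.62

Bayes' rule in odds form gives O(A|E) = O(A)·[P(E|A)/P(E|¬A)], hence O(A) = O(A|E)/LR.
Posterior odds = 0.666/(1−0.666) = 1.9940. LR = 0.55/0.45 = 1.2222.
Prior odds = 1.9940/1.2222 = 1.6315, so P(A) = 1.6315/(1+1.6315) ≈ 0.62.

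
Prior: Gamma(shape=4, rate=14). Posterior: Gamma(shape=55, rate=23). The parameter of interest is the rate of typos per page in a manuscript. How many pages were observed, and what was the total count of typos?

n = 9 pages with total 51 typos

A Gamma(α, β) prior (rate parametrization) on a Poisson rate with n observations summing to S gives posterior Gamma(α+S, β+n).
Matching: Σxᵢ = 55 − 4 = 51 and n = 23 − 14 = 9.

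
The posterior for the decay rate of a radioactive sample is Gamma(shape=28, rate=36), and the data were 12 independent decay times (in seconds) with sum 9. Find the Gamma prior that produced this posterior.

Gamma–exponential conjugacy: posterior shape = α + n, posterior rate = β + Σtᵢ.
So α = 28 − 12 = 16 and β = 36 − 9 = 27.

Gamma(shape=16, rate=27)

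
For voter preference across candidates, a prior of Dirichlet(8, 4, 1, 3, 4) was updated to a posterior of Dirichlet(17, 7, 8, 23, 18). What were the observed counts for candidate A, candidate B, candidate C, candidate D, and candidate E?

counts (9, 3, 7, 20, 14)

For a Dirichlet(α) prior with multinomial counts c, the posterior is Dirichlet(α + c) componentwise.
Counts are posterior − prior componentwise: 17−8=9, 7−4=3, 8−1=7, 23−3=20, 18−4=14.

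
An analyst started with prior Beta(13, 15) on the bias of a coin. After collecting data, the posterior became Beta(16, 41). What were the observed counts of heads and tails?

Beta is conjugate to the binomial likelihood: posterior = Beta(α+s, β+f).
So s = 16 − 13 = 3 and f = 41 − 15 = 26.

3 heads and 26 tails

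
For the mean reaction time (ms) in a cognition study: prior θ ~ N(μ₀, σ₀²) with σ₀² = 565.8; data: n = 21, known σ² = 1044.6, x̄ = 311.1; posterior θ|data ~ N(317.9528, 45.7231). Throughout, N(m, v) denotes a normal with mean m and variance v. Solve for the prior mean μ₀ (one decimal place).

μ₀ = 395.9

With known observation variance, the Normal–Normal posterior has precision τ_n = τ₀ + n/σ² and mean μ_n = (τ₀μ₀ + (n/σ²)x̄)/τ_n.
Here τ₀ = 1/565.8 = 0.001767 and τ_data = 21/1044.6 = 0.020103, so τ_n = 0.021870.
Rearranging for μ₀: μ₀ = (μ_n·τ_n − τ_data·x̄)/τ₀ = (317.9528·0.021870 − 0.020103·311.1) / 0.001767 = 0.699584/0.001767 ≈ 395.9.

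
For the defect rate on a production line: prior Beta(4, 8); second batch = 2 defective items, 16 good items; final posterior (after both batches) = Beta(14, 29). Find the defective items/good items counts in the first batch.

8 defective items and 5 good items

Sequential conjugate updates are equivalent to a single update on the pooled data, so total successes = posterior α − prior α and total failures = posterior β − prior β.
Total across both batches: 14−4=10 defective items, 29−8=21 good items.
Subtract the second batch: 10−2=8 defective items and 21−16=5 good items.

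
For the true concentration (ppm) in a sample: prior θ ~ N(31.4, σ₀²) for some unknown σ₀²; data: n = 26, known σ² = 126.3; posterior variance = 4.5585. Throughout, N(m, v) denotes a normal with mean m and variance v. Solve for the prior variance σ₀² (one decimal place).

Posterior precision equals prior precision plus data precision: 1/σ_n² = 1/σ₀² + n/σ².
So 1/σ₀² = 1/4.5585 − 26/126.3 = 0.219370 − 0.205859 = 0.013511.
Hence σ₀² = 1/0.013511 ≈ 74.0.

σ₀² = 74.0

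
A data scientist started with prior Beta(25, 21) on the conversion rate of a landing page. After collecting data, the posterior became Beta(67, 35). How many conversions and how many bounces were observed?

42 conversions and 14 bounces

A Beta(α, β) prior with s successes and f failures in binomial data gives a Beta(α+s, β+f) posterior.
Match parameters: s=67−25=42, f=35−21=14.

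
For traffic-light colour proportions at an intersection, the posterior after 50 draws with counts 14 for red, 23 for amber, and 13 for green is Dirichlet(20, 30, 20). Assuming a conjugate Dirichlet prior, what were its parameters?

For a Dirichlet(α) prior with multinomial counts c, the posterior is Dirichlet(α + c) componentwise.
Subtract each count from the matching posterior parameter: 20−14=6, 30−23=7, 20−13=7.

Dirichlet(6, 7, 7)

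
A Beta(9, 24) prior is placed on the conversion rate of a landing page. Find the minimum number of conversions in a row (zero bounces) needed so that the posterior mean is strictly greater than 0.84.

After k conversions and 0 bounces the posterior is Beta(9+k, 24), with mean (9+k)/(9+24+k).
Set (9+k)/(33+k) > 0.84 and solve: k > (0.84·33 − 9)/(1 − 0.84) = 117.000.
The smallest integer exceeding 117.000 is 118, and checking k=118: (127)/(151) = 0.8411 > 0.84.

k = 118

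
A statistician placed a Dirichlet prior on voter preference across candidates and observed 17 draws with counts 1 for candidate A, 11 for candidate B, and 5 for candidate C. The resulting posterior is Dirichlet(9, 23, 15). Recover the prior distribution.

For a Dirichlet(α) prior with multinomial counts c, the posterior is Dirichlet(α + c) componentwise.
Subtract each count from the matching posterior parameter: 9−1=8, 23−11=12, 15−5=10.

Dirichlet(8, 12, 10)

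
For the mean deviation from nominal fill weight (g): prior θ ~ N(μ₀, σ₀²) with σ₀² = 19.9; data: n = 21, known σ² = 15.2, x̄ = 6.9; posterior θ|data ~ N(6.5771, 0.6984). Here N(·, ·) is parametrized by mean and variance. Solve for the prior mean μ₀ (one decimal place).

μ₀ = -2.3

With known observation variance, the Normal–Normal posterior has precision τ_n = τ₀ + n/σ² and mean μ_n = (τ₀μ₀ + (n/σ²)x̄)/τ_n.
Here τ₀ = 1/19.9 = 0.050251 and τ_data = 21/15.2 = 1.381579, so τ_n = 1.431830.
Rearranging for μ₀: μ₀ = (μ_n·τ_n − τ_data·x̄)/τ₀ = (6.5771·1.431830 − 1.381579·6.9) / 0.050251 = -0.115606/0.050251 ≈ -2.3.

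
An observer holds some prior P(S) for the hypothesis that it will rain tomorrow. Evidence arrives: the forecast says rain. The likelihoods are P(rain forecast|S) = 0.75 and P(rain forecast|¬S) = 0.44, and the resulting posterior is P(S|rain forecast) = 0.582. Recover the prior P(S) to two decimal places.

Bayes' rule in odds form gives O(S|E) = O(S)·[P(E|S)/P(E|¬S)], hence O(S) = O(S|E)/LR.
Posterior odds = 0.582/(1−0.582) = 1.3923. LR = 0.75/0.44 = 1.7045.
Prior odds = 1.3923/1.7045 = 0.8168, so P(S) = 0.8168/(1+0.8168) ≈ 0.45.

P(S) = 0.45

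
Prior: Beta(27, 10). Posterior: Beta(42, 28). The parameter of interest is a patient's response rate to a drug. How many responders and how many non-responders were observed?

A Beta(α, β) prior with s successes and f failures in binomial data gives a Beta(α+s, β+f) posterior.
So s = 42 − 27 = 15 and f = 28 − 10 = 18.

15 responders and 18 non-responders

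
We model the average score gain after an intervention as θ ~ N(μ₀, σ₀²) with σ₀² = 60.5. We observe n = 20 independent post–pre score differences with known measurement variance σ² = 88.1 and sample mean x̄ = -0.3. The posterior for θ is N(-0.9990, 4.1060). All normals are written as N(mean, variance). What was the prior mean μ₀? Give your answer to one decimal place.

μ₀ = -10.6

With known observation variance, the Normal–Normal posterior has precision τ_n = τ₀ + n/σ² and mean μ_n = (τ₀μ₀ + (n/σ²)x̄)/τ_n.
Here τ₀ = 1/60.5 = 0.016529 and τ_data = 20/88.1 = 0.227015, so τ_n = 0.243544.
Rearranging for μ₀: μ₀ = (μ_n·τ_n − τ_data·x̄)/τ₀ = (-0.9990·0.243544 − 0.227015·-0.3) / 0.016529 = -0.175196/0.016529 ≈ -10.6.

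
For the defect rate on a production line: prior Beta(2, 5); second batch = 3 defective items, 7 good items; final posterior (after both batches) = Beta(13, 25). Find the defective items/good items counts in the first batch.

Sequential conjugate updates are equivalent to a single update on the pooled data, so total successes = posterior α − prior α and total failures = posterior β − prior β.
Total across both batches: 13−2=11 defective items, 25−5=20 good items.
Subtract the second batch: 11−3=8 defective items and 20−7=13 good items.

8 defective items and 13 good items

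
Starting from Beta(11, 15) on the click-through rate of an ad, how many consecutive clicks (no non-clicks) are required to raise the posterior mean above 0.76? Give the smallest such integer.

After k clicks and 0 non-clicks the posterior is Beta(11+k, 15), with mean (11+k)/(11+15+k).
Set (11+k)/(26+k) > 0.76 and solve: k > (0.76·26 − 11)/(1 − 0.76) = 36.500.
The smallest integer exceeding 36.500 is 37, and checking k=37: (48)/(63) = 0.7619 > 0.76.

k = 37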